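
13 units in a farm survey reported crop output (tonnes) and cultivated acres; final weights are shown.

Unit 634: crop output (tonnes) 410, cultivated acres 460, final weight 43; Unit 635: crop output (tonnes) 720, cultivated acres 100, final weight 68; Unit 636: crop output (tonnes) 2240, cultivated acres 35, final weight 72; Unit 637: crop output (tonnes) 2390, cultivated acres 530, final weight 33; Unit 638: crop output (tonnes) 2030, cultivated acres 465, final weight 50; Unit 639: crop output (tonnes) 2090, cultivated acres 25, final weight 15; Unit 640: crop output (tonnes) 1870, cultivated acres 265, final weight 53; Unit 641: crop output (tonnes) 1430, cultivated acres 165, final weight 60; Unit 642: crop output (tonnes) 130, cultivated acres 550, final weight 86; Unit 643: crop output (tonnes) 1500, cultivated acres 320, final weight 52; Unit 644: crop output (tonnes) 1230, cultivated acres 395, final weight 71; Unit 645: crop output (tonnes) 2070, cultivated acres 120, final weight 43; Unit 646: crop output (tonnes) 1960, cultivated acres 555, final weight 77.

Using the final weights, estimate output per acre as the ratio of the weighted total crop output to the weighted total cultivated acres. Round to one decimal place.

4.4

Σ wᵢ·y = 1040940
Σ wᵢ·x = 234040
Ratio = 1040940 / 234040 = 4.4477012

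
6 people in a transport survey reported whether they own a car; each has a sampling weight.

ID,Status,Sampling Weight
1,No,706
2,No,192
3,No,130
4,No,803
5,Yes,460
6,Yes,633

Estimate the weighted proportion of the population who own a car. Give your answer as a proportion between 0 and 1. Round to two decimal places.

Sum of weights for 'Yes' = 460 + 633 = 1093
Total weight = 2924
Weighted proportion = 1093 / 2924 = 0.37380301

0.37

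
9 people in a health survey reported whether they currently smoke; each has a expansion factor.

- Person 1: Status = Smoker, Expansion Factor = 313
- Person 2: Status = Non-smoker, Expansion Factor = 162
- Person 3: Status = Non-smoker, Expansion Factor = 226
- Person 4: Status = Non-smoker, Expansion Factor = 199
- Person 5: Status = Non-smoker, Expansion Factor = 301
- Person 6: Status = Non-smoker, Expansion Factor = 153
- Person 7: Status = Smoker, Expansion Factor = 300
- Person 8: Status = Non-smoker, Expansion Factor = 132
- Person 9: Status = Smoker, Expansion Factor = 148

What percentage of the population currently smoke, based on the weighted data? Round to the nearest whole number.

Sum of weights for 'Smoker' = 313 + 300 + 148 = 761
Total weight = 313 + 162 + 226 + 199 + 301 + 153 + 300 + 132 + 148 = 1934
Weighted proportion = 761 / 1934 = 0.39348501 → 39.348501%

39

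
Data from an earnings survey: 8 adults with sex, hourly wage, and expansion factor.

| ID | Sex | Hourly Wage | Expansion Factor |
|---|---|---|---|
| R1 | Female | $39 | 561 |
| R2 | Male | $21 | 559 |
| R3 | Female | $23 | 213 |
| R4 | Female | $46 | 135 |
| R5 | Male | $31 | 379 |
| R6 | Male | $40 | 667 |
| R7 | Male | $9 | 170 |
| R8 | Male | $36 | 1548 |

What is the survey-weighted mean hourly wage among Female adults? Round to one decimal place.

36.3

Female rows: R1, R3, R4
Weighted sum = 39×561 + 23×213 + 46×135
  = 32988
Sum of weights = 561 + 213 + 135 = 909
Weighted mean = 32988 / 909 = 36.290429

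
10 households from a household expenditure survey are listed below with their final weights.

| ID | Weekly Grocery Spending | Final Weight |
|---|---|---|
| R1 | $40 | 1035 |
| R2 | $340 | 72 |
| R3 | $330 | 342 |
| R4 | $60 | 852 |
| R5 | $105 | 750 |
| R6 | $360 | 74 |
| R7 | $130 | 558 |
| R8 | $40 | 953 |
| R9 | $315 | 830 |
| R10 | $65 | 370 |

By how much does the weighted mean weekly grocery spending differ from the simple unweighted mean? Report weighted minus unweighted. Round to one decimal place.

-53.2

Unweighted sum = 1785
Unweighted mean = 1785 / 10 = 178.5
Weighted sum = 40×1035 + 340×72 + 330×342 + 60×852 + 105×750 + 360×74 + 130×558 + 40×953 + 315×830 + 65×370
  = 41400 + 24480 + 112860 + 51120 + 78750 + 26640 + 72540 + 38120 + 261450 + 24050 = 731410
Sum of weights = 5836
Weighted mean = 731410 / 5836 = 125.32728
Difference (weighted minus unweighted) = -53.172721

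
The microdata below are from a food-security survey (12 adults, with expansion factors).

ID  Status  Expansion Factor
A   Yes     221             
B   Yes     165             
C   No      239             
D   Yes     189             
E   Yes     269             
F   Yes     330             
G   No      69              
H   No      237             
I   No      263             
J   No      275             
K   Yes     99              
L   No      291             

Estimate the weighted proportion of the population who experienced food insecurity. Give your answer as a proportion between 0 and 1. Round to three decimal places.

0.481

Sum of weights for 'Yes' = 221 + 165 + 189 + 269 + 330 + 99 = 1273
Total weight = 221 + 165 + 239 + 189 + 269 + 330 + 69 + 237 + 263 + 275 + 99 + 291 = 2647
Weighted proportion = 1273 / 2647 = 0.4809218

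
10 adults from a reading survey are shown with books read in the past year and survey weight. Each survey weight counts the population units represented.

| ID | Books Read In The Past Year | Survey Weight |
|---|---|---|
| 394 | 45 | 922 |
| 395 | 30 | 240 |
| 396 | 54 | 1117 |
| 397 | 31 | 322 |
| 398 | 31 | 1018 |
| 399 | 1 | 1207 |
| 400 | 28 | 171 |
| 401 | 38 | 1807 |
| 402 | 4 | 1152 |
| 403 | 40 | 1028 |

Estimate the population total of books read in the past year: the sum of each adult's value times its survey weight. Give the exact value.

270937

Weighted total = 45×922 + 30×240 + 54×1117 + 31×322 + 31×1018 + 1×1207 + 28×171 + 38×1807 + 4×1152 + 40×1028
  = 41490 + 7200 + 60318 + 9982 + 31558 + 1207 + 4788 + 68666 + 4608 + 41120 = 270937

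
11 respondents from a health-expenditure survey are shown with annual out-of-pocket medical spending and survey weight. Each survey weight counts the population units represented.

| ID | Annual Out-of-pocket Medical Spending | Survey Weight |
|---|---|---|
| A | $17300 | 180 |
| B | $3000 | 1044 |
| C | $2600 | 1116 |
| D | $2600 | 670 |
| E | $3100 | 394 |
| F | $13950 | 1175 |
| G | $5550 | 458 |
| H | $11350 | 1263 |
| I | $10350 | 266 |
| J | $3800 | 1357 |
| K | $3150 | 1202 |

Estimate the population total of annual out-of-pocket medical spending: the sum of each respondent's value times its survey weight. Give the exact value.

Weighted total = 17300×180 + 3000×1044 + 2600×1116 + 2600×670 + 3100×394 + 13950×1175 + 5550×458 + 11350×1263 + 10350×266 + 3800×1357 + 3150×1202
  = 3114000 + 3132000 + 2901600 + 1742000 + 1221400 + 16391250 + 2541900 + 14335050 + 2753100 + 5156600 + 3786300 = 57075200

57075200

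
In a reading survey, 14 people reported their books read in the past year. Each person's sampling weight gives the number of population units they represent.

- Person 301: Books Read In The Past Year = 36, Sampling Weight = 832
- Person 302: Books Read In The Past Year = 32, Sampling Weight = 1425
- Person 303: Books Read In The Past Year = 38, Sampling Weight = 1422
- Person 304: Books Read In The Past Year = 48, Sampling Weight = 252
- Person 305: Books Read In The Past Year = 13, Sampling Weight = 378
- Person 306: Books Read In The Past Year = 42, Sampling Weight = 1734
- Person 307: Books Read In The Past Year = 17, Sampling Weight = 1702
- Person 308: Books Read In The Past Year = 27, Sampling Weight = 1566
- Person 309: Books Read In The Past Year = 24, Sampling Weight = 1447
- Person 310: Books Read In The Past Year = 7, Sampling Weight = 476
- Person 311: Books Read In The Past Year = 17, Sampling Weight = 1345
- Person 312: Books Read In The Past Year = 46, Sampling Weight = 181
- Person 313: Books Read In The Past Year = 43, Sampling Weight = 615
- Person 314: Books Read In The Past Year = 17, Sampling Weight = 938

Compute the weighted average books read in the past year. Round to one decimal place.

Weighted sum = 402284
Sum of weights = 14313
Weighted mean = 402284 / 14313 = 28.106197

28.1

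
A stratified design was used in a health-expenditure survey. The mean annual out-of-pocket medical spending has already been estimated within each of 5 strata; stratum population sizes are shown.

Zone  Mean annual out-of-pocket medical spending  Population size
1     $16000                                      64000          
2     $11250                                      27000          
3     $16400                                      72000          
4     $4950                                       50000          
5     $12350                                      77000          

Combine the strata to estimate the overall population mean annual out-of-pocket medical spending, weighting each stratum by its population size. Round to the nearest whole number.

12783

Σ Nₕ·x̄ₕ = 16000×64000 + 11250×27000 + 16400×72000 + 4950×50000 + 12350×77000
  = 3707000000
Σ Nₕ = 290000
Overall mean = 3707000000 / 290000 = 12782.759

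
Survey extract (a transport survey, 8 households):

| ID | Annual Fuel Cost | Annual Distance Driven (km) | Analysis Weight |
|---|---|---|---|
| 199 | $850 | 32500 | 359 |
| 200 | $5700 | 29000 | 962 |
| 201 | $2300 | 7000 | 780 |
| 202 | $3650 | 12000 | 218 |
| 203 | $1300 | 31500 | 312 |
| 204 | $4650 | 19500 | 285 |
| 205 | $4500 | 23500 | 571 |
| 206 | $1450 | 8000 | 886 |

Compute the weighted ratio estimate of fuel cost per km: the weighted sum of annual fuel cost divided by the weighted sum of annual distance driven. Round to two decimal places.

Σ wᵢ·y = 850×359 + 5700×962 + 2300×780 + 3650×218 + 1300×312 + 4650×285 + 4500×571 + 1450×886
  = 13963300
Σ wᵢ·x = 32500×359 + 29000×962 + 7000×780 + 12000×218 + 31500×312 + 19500×285 + 23500×571 + 8000×886
  = 83533500
Ratio = 13963300 / 83533500 = 0.16715809

0.17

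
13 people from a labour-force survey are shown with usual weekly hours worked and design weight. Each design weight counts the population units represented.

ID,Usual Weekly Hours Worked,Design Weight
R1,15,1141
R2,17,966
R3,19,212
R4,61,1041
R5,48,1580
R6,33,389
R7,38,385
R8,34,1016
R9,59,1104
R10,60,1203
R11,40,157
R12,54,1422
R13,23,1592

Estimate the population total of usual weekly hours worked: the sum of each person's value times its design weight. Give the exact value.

495917

Weighted total = 495917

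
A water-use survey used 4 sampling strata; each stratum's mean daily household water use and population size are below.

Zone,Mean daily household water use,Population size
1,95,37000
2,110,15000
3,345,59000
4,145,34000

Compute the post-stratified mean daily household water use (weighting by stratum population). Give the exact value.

210

Σ Nₕ·x̄ₕ = 95×37000 + 110×15000 + 345×59000 + 145×34000
  = 3515000 + 1650000 + 20355000 + 4930000 = 30450000
Σ Nₕ = 37000 + 15000 + 59000 + 34000 = 145000
Overall mean = 30450000 / 145000 = 210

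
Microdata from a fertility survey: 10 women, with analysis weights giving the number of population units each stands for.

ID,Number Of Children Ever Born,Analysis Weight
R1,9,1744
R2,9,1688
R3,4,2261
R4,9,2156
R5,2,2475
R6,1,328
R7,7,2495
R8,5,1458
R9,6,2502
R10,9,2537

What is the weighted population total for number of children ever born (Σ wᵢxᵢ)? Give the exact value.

Weighted total = 9×1744 + 9×1688 + 4×2261 + 9×2156 + 2×2475 + 1×328 + 7×2495 + 5×1458 + 6×2502 + 9×2537
  = 15696 + 15192 + 9044 + 19404 + 4950 + 328 + 17465 + 7290 + 15012 + 22833 = 127214

127214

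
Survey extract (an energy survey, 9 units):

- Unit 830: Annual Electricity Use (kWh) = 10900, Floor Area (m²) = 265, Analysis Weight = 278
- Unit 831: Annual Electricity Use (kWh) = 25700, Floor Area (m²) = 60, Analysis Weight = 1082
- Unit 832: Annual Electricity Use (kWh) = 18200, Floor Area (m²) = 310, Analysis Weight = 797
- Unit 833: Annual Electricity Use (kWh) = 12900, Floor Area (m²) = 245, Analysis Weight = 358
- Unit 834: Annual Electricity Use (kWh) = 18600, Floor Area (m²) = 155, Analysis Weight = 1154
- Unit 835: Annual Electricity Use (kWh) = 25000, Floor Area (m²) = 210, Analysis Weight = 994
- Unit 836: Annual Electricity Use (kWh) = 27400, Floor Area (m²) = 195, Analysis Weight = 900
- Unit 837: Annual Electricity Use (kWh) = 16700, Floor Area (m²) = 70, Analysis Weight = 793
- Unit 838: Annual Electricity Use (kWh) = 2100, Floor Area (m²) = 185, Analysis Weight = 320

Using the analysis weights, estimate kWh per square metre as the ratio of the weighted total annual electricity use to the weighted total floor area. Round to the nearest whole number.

117

Σ wᵢ·y = 10900×278 + 25700×1082 + 18200×797 + 12900×358 + 18600×1154 + 25000×994 + 27400×900 + 16700×793 + 2100×320
  = 3030200 + 27807400 + 14505400 + 4618200 + 21464400 + 24850000 + 24660000 + 13243100 + 672000 = 134850700
Σ wᵢ·x = 1151190
Ratio = 134850700 / 1151190 = 117.14026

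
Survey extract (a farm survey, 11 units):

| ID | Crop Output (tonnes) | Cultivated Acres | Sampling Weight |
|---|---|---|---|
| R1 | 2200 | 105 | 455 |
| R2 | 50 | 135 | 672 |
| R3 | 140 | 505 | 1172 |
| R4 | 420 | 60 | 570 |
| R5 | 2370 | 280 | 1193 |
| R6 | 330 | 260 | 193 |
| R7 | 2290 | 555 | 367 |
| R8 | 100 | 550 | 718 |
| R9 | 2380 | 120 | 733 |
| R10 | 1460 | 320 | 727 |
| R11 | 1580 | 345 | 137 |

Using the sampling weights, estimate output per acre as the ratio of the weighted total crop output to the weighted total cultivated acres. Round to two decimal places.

Σ wᵢ·y = 2200×455 + 50×672 + 140×1172 + 420×570 + 2370×1193 + 330×193 + 2290×367 + 100×718 + 2380×733 + 1460×727 + 1580×137
  = 1001000 + 33600 + 164080 + 239400 + 2827410 + 63690 + 840430 + 71800 + 1744540 + 1061420 + 216460 = 8263830
Σ wᵢ·x = 105×455 + 135×672 + 505×1172 + 60×570 + 280×1193 + 260×193 + 555×367 + 550×718 + 120×733 + 320×727 + 345×137
  = 47775 + 90720 + 591860 + 34200 + 334040 + 50180 + 203685 + 394900 + 87960 + 232640 + 47265 = 2115225
Ratio = 8263830 / 2115225 = 3.9068326

3.91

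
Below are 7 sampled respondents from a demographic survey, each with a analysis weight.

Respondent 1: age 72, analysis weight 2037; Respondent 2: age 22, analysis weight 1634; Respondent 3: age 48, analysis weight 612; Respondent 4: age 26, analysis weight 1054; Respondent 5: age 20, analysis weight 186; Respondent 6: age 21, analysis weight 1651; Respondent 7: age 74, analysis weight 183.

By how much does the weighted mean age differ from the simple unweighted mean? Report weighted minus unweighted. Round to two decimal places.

-0.83

Unweighted sum = 283
Unweighted mean = 283 / 7 = 40.428571
Weighted sum = 72×2037 + 22×1634 + 48×612 + 26×1054 + 20×186 + 21×1651 + 74×183
  = 146664 + 35948 + 29376 + 27404 + 3720 + 34671 + 13542 = 291325
Sum of weights = 2037 + 1634 + 612 + 1054 + 186 + 1651 + 183 = 7357
Weighted mean = 291325 / 7357 = 39.598342
Difference (weighted minus unweighted) = -0.83022971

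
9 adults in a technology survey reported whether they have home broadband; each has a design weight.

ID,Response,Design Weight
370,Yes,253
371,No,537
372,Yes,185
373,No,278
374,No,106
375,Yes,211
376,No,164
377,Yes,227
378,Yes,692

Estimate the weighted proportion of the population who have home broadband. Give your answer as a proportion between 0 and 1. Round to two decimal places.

Sum of weights for 'Yes' = 253 + 185 + 211 + 227 + 692 = 1568
Total weight = 253 + 537 + 185 + 278 + 106 + 211 + 164 + 227 + 692 = 2653
Weighted proportion = 1568 / 2653 = 0.59102902

0.59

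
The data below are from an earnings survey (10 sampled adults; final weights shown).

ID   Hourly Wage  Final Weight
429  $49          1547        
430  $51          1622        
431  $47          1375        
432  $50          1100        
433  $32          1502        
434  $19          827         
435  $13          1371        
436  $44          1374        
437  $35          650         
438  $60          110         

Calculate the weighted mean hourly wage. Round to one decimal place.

39.2

Weighted sum = 49×1547 + 51×1622 + 47×1375 + 50×1100 + 32×1502 + 19×827 + 13×1371 + 44×1374 + 35×650 + 60×110
  = 75803 + 82722 + 64625 + 55000 + 48064 + 15713 + 17823 + 60456 + 22750 + 6600 = 449556
Sum of weights = 11478
Weighted mean = 449556 / 11478 = 39.166754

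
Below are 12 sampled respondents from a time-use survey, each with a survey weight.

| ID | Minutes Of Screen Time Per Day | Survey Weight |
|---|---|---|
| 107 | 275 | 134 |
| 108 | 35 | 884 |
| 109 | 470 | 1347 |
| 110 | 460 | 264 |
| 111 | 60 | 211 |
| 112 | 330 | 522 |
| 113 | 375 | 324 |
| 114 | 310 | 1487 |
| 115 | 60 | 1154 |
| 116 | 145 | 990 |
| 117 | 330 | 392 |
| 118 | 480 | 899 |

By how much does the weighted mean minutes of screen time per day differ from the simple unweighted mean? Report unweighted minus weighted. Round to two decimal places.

2.94

Unweighted sum = 275 + 35 + 470 + 460 + 60 + 330 + 375 + 310 + 60 + 145 + 330 + 480 = 3330
Unweighted mean = 3330 / 12 = 277.5
Weighted sum = 275×134 + 35×884 + 470×1347 + 460×264 + 60×211 + 330×522 + 375×324 + 310×1487 + 60×1154 + 145×990 + 330×392 + 480×899
  = 2363380
Sum of weights = 134 + 884 + 1347 + 264 + 211 + 522 + 324 + 1487 + 1154 + 990 + 392 + 899 = 8608
Weighted mean = 2363380 / 8608 = 274.55623
Difference (unweighted minus weighted) = 2.9437732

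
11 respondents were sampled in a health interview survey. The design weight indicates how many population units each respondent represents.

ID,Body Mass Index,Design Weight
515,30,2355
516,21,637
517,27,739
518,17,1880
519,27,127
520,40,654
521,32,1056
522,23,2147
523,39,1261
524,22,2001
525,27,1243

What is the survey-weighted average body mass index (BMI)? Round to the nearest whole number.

27

Weighted sum = 30×2355 + 21×637 + 27×739 + 17×1880 + 27×127 + 40×654 + 32×1056 + 23×2147 + 39×1261 + 22×2001 + 27×1243
  = 70650 + 13377 + 19953 + 31960 + 3429 + 26160 + 33792 + 49381 + 49179 + 44022 + 33561 = 375464
Sum of weights = 2355 + 637 + 739 + 1880 + 127 + 654 + 1056 + 2147 + 1261 + 2001 + 1243 = 14100
Weighted mean = 375464 / 14100 = 26.628652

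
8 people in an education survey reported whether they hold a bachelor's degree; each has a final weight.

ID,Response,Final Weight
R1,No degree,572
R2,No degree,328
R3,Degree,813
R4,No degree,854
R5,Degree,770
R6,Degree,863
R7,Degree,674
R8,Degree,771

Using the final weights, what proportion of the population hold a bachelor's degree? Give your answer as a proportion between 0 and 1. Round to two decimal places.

0.69

Sum of weights for 'Degree' = 813 + 770 + 863 + 674 + 771 = 3891
Total weight = 572 + 328 + 813 + 854 + 770 + 863 + 674 + 771 = 5645
Weighted proportion = 3891 / 5645 = 0.68928255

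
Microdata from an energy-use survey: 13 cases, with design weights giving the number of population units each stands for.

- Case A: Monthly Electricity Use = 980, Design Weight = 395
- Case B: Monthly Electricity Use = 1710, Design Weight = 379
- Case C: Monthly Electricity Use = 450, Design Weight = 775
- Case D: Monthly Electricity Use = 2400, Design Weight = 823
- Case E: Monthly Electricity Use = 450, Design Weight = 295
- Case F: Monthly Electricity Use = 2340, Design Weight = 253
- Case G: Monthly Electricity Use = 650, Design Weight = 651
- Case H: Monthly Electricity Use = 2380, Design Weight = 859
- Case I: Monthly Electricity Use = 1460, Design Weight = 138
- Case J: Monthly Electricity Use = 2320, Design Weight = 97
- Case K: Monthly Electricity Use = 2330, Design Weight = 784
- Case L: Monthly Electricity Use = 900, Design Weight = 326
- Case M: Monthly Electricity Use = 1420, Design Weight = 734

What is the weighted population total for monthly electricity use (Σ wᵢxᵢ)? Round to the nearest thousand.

10140000

Weighted total = 10140400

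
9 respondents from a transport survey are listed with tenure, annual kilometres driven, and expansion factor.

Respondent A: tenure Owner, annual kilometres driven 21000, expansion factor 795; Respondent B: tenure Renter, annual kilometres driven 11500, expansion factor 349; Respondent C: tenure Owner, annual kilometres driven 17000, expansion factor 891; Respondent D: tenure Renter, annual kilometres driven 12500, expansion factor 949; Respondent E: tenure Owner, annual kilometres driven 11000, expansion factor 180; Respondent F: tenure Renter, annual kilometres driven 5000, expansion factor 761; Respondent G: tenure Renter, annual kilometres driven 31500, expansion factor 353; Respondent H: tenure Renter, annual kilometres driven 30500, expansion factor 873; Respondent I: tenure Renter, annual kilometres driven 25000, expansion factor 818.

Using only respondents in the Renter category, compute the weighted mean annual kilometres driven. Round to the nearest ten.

18980

Renter rows: B, D, F, G, H, I
Weighted sum = 11500×349 + 12500×949 + 5000×761 + 31500×353 + 30500×873 + 25000×818
  = 4013500 + 11862500 + 3805000 + 11119500 + 26626500 + 20450000 = 77877000
Sum of weights = 349 + 949 + 761 + 353 + 873 + 818 = 4103
Weighted mean = 77877000 / 4103 = 18980.502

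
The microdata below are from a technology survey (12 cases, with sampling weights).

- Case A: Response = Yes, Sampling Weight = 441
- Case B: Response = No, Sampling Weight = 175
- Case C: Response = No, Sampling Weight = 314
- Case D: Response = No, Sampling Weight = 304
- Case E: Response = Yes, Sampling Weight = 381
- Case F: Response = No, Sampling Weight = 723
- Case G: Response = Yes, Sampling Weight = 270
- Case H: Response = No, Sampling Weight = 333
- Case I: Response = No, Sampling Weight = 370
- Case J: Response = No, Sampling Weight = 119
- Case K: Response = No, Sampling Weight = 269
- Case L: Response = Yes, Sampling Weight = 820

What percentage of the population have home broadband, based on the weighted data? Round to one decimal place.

42.3

Sum of weights for 'Yes' = 441 + 381 + 270 + 820 = 1912
Total weight = 441 + 175 + 314 + 304 + 381 + 723 + 270 + 333 + 370 + 119 + 269 + 820 = 4519
Weighted proportion = 1912 / 4519 = 0.42310246 → 42.310246%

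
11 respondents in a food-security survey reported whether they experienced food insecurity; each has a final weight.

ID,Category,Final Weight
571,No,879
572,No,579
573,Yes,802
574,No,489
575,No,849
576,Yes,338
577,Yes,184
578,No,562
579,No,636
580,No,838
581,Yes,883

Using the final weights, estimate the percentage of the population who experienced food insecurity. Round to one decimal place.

Sum of weights for 'Yes' = 802 + 338 + 184 + 883 = 2207
Total weight = 879 + 579 + 802 + 489 + 849 + 338 + 184 + 562 + 636 + 838 + 883 = 7039
Weighted proportion = 2207 / 7039 = 0.31353885 → 31.353885%

31.4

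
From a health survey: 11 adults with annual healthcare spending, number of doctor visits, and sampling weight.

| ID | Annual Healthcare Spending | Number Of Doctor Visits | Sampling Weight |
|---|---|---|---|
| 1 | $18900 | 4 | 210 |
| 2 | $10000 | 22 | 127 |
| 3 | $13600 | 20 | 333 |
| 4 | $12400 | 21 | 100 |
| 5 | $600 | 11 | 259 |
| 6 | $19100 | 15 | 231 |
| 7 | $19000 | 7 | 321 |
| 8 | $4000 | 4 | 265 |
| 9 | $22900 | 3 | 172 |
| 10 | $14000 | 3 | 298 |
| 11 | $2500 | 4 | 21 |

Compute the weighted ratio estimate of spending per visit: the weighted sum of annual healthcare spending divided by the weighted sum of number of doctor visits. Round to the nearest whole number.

Σ wᵢ·y = 30897600
Σ wᵢ·x = 4×210 + 22×127 + 20×333 + 21×100 + 11×259 + 15×231 + 7×321 + 4×265 + 3×172 + 3×298 + 4×21
  = 840 + 2794 + 6660 + 2100 + 2849 + 3465 + 2247 + 1060 + 516 + 894 + 84 = 23509
Ratio = 30897600 / 23509 = 1314.2881

1314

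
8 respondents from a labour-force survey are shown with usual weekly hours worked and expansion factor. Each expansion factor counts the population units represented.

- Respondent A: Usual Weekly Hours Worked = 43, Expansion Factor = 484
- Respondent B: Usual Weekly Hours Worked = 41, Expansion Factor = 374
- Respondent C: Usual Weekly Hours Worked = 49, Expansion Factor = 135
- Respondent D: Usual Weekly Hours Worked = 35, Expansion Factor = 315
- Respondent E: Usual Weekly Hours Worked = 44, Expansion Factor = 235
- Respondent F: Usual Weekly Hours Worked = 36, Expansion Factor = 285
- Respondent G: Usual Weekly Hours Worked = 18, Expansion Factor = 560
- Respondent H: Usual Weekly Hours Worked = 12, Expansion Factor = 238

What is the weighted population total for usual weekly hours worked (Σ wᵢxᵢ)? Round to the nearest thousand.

Weighted total = 43×484 + 41×374 + 49×135 + 35×315 + 44×235 + 36×285 + 18×560 + 12×238
  = 87322

87000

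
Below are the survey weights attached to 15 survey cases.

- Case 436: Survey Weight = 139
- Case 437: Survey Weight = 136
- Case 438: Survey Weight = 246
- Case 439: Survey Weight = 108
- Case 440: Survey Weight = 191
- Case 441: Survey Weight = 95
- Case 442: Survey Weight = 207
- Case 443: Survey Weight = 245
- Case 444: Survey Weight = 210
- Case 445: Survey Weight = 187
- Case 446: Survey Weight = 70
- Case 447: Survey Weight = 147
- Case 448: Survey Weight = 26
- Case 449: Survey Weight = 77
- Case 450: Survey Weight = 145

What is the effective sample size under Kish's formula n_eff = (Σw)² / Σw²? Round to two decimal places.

12.69

Σ wᵢ = 2229
Σ wᵢ² = 391585
n_eff = 2229² / 391585 = 4968441 / 391585 = 12.688027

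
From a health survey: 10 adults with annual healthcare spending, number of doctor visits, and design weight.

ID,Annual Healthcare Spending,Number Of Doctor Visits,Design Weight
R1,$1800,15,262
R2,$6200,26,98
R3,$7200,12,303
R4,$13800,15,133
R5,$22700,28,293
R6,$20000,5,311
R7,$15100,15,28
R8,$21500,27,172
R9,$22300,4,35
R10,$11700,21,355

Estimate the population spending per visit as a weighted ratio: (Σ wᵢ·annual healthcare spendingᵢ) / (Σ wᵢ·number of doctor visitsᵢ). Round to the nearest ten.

780

Σ wᵢ·y = 1800×262 + 6200×98 + 7200×303 + 13800×133 + 22700×293 + 20000×311 + 15100×28 + 21500×172 + 22300×35 + 11700×355
  = 471600 + 607600 + 2181600 + 1835400 + 6651100 + 6220000 + 422800 + 3698000 + 780500 + 4153500 = 27022100
Σ wᵢ·x = 15×262 + 26×98 + 12×303 + 15×133 + 28×293 + 5×311 + 15×28 + 27×172 + 4×35 + 21×355
  = 3930 + 2548 + 3636 + 1995 + 8204 + 1555 + 420 + 4644 + 140 + 7455 = 34527
Ratio = 27022100 / 34527 = 782.63678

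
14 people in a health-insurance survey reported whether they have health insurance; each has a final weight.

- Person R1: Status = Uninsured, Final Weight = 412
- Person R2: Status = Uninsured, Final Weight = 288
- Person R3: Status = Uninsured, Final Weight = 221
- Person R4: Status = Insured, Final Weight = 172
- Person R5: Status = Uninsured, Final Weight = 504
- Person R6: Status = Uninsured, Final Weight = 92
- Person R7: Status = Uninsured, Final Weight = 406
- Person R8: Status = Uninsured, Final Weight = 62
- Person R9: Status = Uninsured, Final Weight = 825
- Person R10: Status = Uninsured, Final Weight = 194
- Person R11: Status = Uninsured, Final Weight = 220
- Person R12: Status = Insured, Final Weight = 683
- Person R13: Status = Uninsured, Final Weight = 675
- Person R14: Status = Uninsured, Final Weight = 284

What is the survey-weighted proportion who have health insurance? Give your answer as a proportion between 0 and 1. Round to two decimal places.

0.17

Sum of weights for 'Insured' = 172 + 683 = 855
Total weight = 5038
Weighted proportion = 855 / 5038 = 0.1697102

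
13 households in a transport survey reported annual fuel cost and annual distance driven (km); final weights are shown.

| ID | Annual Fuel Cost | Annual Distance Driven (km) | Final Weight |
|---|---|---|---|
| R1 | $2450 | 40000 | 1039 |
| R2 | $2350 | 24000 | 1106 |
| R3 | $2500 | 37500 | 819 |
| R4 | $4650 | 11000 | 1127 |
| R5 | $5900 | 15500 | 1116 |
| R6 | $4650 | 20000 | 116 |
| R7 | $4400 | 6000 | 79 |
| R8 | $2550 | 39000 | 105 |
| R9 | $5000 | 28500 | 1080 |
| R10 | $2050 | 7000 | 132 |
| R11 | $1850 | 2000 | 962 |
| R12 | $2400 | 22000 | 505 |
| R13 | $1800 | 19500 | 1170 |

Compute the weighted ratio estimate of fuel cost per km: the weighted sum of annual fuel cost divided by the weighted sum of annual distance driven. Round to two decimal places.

Σ wᵢ·y = 30940150
Σ wᵢ·x = 202953500
Ratio = 30940150 / 202953500 = 0.15244945

0.15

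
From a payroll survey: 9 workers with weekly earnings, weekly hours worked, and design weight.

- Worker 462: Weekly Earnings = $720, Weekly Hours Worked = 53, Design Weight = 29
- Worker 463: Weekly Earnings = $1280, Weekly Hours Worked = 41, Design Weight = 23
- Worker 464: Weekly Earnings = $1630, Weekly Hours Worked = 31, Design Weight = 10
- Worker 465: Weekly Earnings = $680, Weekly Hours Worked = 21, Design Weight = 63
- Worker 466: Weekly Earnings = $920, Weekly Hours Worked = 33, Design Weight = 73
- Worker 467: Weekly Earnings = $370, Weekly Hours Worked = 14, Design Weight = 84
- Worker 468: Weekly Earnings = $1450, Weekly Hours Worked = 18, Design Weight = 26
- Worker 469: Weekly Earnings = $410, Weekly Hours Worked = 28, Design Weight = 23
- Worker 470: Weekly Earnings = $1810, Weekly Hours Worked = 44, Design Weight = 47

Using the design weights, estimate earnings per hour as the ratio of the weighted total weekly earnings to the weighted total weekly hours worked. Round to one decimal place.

Σ wᵢ·y = 720×29 + 1280×23 + 1630×10 + 680×63 + 920×73 + 370×84 + 1450×26 + 410×23 + 1810×47
  = 339900
Σ wᵢ·x = 53×29 + 41×23 + 31×10 + 21×63 + 33×73 + 14×84 + 18×26 + 28×23 + 44×47
  = 10878
Ratio = 339900 / 10878 = 31.246553

31.2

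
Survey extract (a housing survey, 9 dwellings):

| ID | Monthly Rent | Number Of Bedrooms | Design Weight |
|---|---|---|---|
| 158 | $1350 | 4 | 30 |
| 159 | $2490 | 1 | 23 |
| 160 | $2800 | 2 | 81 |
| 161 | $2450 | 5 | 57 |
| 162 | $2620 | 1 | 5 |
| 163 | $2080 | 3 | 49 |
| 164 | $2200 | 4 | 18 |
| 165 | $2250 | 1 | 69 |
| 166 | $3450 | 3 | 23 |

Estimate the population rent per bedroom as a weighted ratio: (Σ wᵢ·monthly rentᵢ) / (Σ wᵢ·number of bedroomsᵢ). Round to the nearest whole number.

Σ wᵢ·y = 1350×30 + 2490×23 + 2800×81 + 2450×57 + 2620×5 + 2080×49 + 2200×18 + 2250×69 + 3450×23
  = 853440
Σ wᵢ·x = 4×30 + 1×23 + 2×81 + 5×57 + 1×5 + 3×49 + 4×18 + 1×69 + 3×23
  = 952
Ratio = 853440 / 952 = 896.47059

896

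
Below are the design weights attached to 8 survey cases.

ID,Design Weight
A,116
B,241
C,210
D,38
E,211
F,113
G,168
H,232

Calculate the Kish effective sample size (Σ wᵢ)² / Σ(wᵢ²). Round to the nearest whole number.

Σ wᵢ = 116 + 241 + 210 + 38 + 211 + 113 + 168 + 232 = 1329
Σ wᵢ² = 13456 + 58081 + 44100 + 1444 + 44521 + 12769 + 28224 + 53824 = 256419
n_eff = 1329² / 256419 = 1766241 / 256419 = 6.888105

7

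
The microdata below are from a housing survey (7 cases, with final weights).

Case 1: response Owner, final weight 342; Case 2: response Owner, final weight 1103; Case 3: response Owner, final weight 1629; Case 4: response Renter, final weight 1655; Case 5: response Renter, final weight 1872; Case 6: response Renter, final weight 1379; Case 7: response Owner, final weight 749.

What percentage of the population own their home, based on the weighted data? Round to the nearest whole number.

Sum of weights for 'Owner' = 342 + 1103 + 1629 + 749 = 3823
Total weight = 342 + 1103 + 1629 + 1655 + 1872 + 1379 + 749 = 8729
Weighted proportion = 3823 / 8729 = 0.4379654 → 43.79654%

44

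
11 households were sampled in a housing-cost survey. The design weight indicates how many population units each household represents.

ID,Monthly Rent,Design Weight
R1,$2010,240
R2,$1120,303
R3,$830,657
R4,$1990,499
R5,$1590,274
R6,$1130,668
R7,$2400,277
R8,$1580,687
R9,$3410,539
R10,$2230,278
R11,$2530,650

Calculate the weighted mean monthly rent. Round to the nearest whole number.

1854

Weighted sum = 2010×240 + 1120×303 + 830×657 + 1990×499 + 1590×274 + 1130×668 + 2400×277 + 1580×687 + 3410×539 + 2230×278 + 2530×650
  = 482400 + 339360 + 545310 + 993010 + 435660 + 754840 + 664800 + 1085460 + 1837990 + 619940 + 1644500 = 9403270
Sum of weights = 240 + 303 + 657 + 499 + 274 + 668 + 277 + 687 + 539 + 278 + 650 = 5072
Weighted mean = 9403270 / 5072 = 1853.957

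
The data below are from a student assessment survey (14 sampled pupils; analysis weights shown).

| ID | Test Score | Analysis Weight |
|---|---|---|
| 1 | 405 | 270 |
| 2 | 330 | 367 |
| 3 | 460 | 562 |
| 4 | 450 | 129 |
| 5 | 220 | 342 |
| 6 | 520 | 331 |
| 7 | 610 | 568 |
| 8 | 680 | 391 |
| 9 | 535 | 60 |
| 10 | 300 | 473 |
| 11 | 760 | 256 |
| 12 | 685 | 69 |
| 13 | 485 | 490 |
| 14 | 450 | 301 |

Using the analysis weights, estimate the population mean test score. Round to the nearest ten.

Weighted sum = 2195675
Sum of weights = 4609
Weighted mean = 2195675 / 4609 = 476.38859

480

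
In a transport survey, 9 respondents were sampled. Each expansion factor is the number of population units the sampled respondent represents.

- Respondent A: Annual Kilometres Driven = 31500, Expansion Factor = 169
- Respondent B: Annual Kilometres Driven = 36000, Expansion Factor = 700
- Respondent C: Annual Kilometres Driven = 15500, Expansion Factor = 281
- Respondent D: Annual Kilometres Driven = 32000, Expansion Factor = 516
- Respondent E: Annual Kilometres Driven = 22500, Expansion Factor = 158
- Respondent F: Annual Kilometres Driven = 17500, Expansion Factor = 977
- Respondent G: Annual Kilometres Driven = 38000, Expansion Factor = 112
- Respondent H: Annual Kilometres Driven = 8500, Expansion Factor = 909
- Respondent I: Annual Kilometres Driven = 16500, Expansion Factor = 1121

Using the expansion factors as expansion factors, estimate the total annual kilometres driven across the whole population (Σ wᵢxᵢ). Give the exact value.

102522500

Weighted total = 31500×169 + 36000×700 + 15500×281 + 32000×516 + 22500×158 + 17500×977 + 38000×112 + 8500×909 + 16500×1121
  = 102522500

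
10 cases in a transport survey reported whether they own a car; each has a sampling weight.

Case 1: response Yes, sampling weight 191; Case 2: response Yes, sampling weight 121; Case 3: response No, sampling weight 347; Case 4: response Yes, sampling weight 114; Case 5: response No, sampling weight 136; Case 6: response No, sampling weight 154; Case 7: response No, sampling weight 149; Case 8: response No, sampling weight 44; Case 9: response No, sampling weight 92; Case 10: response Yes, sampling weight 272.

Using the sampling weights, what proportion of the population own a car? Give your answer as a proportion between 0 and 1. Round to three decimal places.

0.431

Sum of weights for 'Yes' = 191 + 121 + 114 + 272 = 698
Total weight = 191 + 121 + 347 + 114 + 136 + 154 + 149 + 44 + 92 + 272 = 1620
Weighted proportion = 698 / 1620 = 0.4308642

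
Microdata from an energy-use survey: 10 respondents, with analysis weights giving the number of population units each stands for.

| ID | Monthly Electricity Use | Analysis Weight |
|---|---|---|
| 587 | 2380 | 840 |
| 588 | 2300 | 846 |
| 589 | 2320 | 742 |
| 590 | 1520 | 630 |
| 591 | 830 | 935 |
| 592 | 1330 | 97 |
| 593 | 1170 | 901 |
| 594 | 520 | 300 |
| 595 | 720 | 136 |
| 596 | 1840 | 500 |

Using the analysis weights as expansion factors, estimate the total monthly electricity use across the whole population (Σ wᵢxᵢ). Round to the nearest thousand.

9757000

Weighted total = 2380×840 + 2300×846 + 2320×742 + 1520×630 + 830×935 + 1330×97 + 1170×901 + 520×300 + 720×136 + 1840×500
  = 1999200 + 1945800 + 1721440 + 957600 + 776050 + 129010 + 1054170 + 156000 + 97920 + 920000 = 9757190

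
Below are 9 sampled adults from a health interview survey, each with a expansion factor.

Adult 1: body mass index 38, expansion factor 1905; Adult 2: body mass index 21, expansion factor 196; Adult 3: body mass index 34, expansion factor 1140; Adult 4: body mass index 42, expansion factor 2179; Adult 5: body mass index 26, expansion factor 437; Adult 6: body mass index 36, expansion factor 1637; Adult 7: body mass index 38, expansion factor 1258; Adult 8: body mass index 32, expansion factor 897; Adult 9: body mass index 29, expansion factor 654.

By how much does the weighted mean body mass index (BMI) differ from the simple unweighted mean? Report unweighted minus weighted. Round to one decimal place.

Unweighted sum = 38 + 21 + 34 + 42 + 26 + 36 + 38 + 32 + 29 = 296
Unweighted mean = 296 / 9 = 32.888889
Weighted sum = 38×1905 + 21×196 + 34×1140 + 42×2179 + 26×437 + 36×1637 + 38×1258 + 32×897 + 29×654
  = 72390 + 4116 + 38760 + 91518 + 11362 + 58932 + 47804 + 28704 + 18966 = 372552
Sum of weights = 1905 + 196 + 1140 + 2179 + 437 + 1637 + 1258 + 897 + 654 = 10303
Weighted mean = 372552 / 10303 = 36.159565
Difference (unweighted minus weighted) = -3.2706763

-3.3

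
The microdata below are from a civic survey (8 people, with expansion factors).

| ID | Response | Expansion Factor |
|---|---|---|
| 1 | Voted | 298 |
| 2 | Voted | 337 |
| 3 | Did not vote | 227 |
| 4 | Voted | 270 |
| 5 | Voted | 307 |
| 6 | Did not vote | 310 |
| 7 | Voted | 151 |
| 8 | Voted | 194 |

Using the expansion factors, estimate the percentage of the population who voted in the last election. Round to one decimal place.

Sum of weights for 'Voted' = 298 + 337 + 270 + 307 + 151 + 194 = 1557
Total weight = 2094
Weighted proportion = 1557 / 2094 = 0.74355301 → 74.355301%

74.4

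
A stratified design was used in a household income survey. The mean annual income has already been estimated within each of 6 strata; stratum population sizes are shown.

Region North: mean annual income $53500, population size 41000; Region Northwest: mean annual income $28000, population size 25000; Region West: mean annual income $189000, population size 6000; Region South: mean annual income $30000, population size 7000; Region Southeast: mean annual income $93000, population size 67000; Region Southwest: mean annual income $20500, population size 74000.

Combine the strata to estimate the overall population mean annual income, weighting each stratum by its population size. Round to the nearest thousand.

Σ Nₕ·x̄ₕ = 53500×41000 + 28000×25000 + 189000×6000 + 30000×7000 + 93000×67000 + 20500×74000
  = 2193500000 + 700000000 + 1134000000 + 210000000 + 6231000000 + 1517000000 = 11985500000
Σ Nₕ = 41000 + 25000 + 6000 + 7000 + 67000 + 74000 = 220000
Overall mean = 11985500000 / 220000 = 54479.545

54000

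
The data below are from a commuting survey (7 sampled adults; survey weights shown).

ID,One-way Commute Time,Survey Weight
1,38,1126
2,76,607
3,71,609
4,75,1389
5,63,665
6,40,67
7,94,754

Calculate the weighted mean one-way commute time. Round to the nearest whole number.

67

Weighted sum = 38×1126 + 76×607 + 71×609 + 75×1389 + 63×665 + 40×67 + 94×754
  = 351785
Sum of weights = 5217
Weighted mean = 351785 / 5217 = 67.430516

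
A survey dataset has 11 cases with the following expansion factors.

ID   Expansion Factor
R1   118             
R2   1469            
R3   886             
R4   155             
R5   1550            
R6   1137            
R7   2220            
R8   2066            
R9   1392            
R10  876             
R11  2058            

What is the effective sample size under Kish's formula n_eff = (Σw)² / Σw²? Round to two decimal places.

Σ wᵢ = 118 + 1469 + 886 + 155 + 1550 + 1137 + 2220 + 2066 + 1392 + 876 + 2058 = 13927
Σ wᵢ² = 22813335
n_eff = 13927² / 22813335 = 193961329 / 22813335 = 8.5021032

8.50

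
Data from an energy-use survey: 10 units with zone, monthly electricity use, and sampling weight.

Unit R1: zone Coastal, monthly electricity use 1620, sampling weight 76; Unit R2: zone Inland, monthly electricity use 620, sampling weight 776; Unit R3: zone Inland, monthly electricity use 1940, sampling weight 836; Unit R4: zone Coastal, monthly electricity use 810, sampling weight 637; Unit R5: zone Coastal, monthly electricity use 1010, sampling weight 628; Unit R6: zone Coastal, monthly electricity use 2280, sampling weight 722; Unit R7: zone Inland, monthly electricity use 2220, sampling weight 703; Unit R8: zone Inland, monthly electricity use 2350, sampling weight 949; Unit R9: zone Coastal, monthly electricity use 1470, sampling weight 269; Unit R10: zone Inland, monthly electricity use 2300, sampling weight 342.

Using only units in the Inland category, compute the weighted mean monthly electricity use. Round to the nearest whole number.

Inland rows: R2, R3, R7, R8, R10
Weighted sum = 620×776 + 1940×836 + 2220×703 + 2350×949 + 2300×342
  = 6680370
Sum of weights = 776 + 836 + 703 + 949 + 342 = 3606
Weighted mean = 6680370 / 3606 = 1852.5707

1853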